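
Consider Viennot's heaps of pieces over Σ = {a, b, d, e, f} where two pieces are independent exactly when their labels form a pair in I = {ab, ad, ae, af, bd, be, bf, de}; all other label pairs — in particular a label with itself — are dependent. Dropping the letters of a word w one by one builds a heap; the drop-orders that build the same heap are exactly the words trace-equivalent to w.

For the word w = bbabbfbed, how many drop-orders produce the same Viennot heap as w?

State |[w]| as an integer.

1008

drop 0:b onto floor
drop 1:b onto {0:b}
drop 2:a onto floor
drop 3:b onto {1:b}
drop 4:b onto {3:b}
drop 5:f onto floor
drop 6:b onto {4:b}
drop 7:e onto {5:f}
drop 8:d onto {5:f}
ground layer = {0:b, 2:a, 5:f}
drop-orders for the pieces not yet dropped (sum over which currently-grounded one goes next):
  1 to go: {2} 1  {6} 1  {7} 1  {8} 1
  2 to go: {2,6} 2  {2,7} 2  {2,8} 2  {4,6} 1  {6,7} 2  {6,8} 2  {7,8} 2
  3 to go: {2,4,6} 3  {2,6,7} 6  {2,6,8} 6  {2,7,8} 6  {3,4,6} 1  {4,6,7} 3  {4,6,8} 3  {5,7,8} 2  {6,7,8} 6
  4 to go: {1,3,4,6} 1  {2,3,4,6} 4  {2,4,6,7} 12  {2,4,6,8} 12  {2,5,7,8} 8  {2,6,7,8} 24  {3,4,6,7} 4  {3,4,6,8} 4  {4,6,7,8} 12  {5,6,7,8} 8
  5 to go: {0,1,3,4,6} 1  {1,2,3,4,6} 5  {1,3,4,6,7} 5  {1,3,4,6,8} 5  {2,3,4,6,7} 20  {2,3,4,6,8} 20  {2,4,6,7,8} 60  {2,5,6,7,8} 40  {3,4,6,7,8} 20  {4,5,6,7,8} 20
  6 to go: {0,1,2,3,4,6} 6  {0,1,3,4,6,7} 6  {0,1,3,4,6,8} 6  {1,2,3,4,6,7} 30  {1,2,3,4,6,8} 30  {1,3,4,6,7,8} 30  {2,3,4,6,7,8} 120  {2,4,5,6,7,8} 120  {3,4,5,6,7,8} 40
  7 to go: {0,1,2,3,4,6,7} 42  {0,1,2,3,4,6,8} 42  {0,1,3,4,6,7,8} 42  {1,2,3,4,6,7,8} 210  {1,3,4,5,6,7,8} 70  {2,3,4,5,6,7,8} 280
  if 0:b drops first: 560 orders
  if 2:a drops first: 112 orders
  if 5:f drops first: 336 orders
heap linearizations: 1008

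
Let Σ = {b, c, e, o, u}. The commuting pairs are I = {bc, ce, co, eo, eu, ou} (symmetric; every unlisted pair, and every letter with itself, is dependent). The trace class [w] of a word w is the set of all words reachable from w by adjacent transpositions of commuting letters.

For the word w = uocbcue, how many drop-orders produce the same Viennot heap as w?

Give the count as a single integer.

25

piece 0:u — minimal
piece 1:o — minimal
piece 2:c rests on {0:u}
piece 3:b rests on {0:u, 1:o}
piece 4:c rests on {2:c}
piece 5:u rests on {3:b, 4:c}
piece 6:e rests on {3:b}
minimal pieces: {0:u, 1:o}
ways to finish when only these pieces remain (= sum over removing one remaining piece with nothing left below it):
  1 left: {5}→1  {6}→1
  2 left: {4,5}→1  {5,6}→2
  3 left: {2,4,5}→1  {3,5,6}→2  {4,5,6}→3
  4 left: {1,3,5,6}→2  {2,4,5,6}→4  {3,4,5,6}→5
  5 left: {1,3,4,5,6}→7  {2,3,4,5,6}→9
  placing 0:u first → 16 extensions
  placing 1:o first → 9 extensions
total linear extensions = 25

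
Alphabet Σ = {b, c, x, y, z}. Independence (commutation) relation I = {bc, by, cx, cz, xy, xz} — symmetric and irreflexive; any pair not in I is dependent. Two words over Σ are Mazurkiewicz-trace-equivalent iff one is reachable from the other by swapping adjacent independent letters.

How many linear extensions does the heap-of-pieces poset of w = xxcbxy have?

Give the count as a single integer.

15

drop 0:x onto floor
drop 1:x onto {0:x}
drop 2:c onto floor
drop 3:b onto {1:x}
drop 4:x onto {3:b}
drop 5:y onto {2:c}
ground layer = {0:x, 2:c}
drop-orders for the pieces not yet dropped (sum over which currently-grounded one goes next):
  1 to go: {4} 1  {5} 1
  2 to go: {2,5} 1  {3,4} 1  {4,5} 2
  3 to go: {1,3,4} 1  {2,4,5} 3  {3,4,5} 3
  4 to go: {0,1,3,4} 1  {1,3,4,5} 4  {2,3,4,5} 6
  if 0:x drops first: 10 orders
  if 2:c drops first: 5 orders
heap linearizations: 15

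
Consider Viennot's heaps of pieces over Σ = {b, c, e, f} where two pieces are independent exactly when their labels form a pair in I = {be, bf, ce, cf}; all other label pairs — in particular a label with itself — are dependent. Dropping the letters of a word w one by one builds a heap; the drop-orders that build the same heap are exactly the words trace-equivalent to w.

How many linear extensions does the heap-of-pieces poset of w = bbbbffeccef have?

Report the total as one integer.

0(b) covers ∅
1(b) covers 0:b
2(b) covers 1:b
3(b) covers 2:b
4(f) covers ∅
5(f) covers 4:f
6(e) covers 5:f
7(c) covers 3:b
8(c) covers 7:c
9(e) covers 6:e
10(f) covers 9:e
floor of heap: 0:b, 4:f
completions by unplaced set U, small U first (add the entries for U minus each lowest piece of U):
  |U|=1: {8}:1  {10}:1
  |U|=2: {7,8}:1  {8,10}:2  {9,10}:1
  |U|=3: {3,7,8}:1  {6,9,10}:1  {7,8,10}:3  {8,9,10}:3
  |U|=4: {2,3,7,8}:1  {3,7,8,10}:4  {5,6,9,10}:1  {6,8,9,10}:4  {7,8,9,10}:6
  |U|=5: {1,2,3,7,8}:1  {2,3,7,8,10}:5  {3,7,8,9,10}:10  {4,5,6,9,10}:1  {5,6,8,9,10}:5  {6,7,8,9,10}:10
  |U|=6: {0,1,2,3,7,8}:1  {1,2,3,7,8,10}:6  {2,3,7,8,9,10}:15  {3,6,7,8,9,10}:20  {4,5,6,8,9,10}:6  {5,6,7,8,9,10}:15
  |U|=7: {0,1,2,3,7,8,10}:7  {1,2,3,7,8,9,10}:21  {2,3,6,7,8,9,10}:35  {3,5,6,7,8,9,10}:35  {4,5,6,7,8,9,10}:21
  |U|=8: {0,1,2,3,7,8,9,10}:28  {1,2,3,6,7,8,9,10}:56  {2,3,5,6,7,8,9,10}:70  {3,4,5,6,7,8,9,10}:56
  |U|=9: {0,1,2,3,6,7,8,9,10}:84  {1,2,3,5,6,7,8,9,10}:126  {2,3,4,5,6,7,8,9,10}:126
  start at 0(b): 252
  start at 4(f): 210
sum over floor = 462

462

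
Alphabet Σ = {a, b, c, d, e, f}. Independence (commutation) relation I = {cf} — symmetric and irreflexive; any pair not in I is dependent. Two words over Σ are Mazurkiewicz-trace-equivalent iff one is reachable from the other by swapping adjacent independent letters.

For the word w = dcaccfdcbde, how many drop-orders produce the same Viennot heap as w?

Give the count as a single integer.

3

0(d) covers ∅
1(c) covers 0:d
2(a) covers 1:c
3(c) covers 2:a
4(c) covers 3:c
5(f) covers 2:a
6(d) covers 4:c, 5:f
7(c) covers 6:d
8(b) covers 7:c
9(d) covers 8:b
10(e) covers 9:d
floor of heap: 0:d
completions by unplaced set U, small U first (add the entries for U minus each lowest piece of U):
  |U|=1: {10}:1
  |U|=2: {9,10}:1
  |U|=3: {8,9,10}:1
  |U|=4: {7,8,9,10}:1
  |U|=5: {6,7,8,9,10}:1
  |U|=6: {4,6,7,8,9,10}:1  {5,6,7,8,9,10}:1
  |U|=7: {3,4,6,7,8,9,10}:1  {4,5,6,7,8,9,10}:2
  |U|=8: {3,4,5,6,7,8,9,10}:3
  |U|=9: {2,3,4,5,6,7,8,9,10}:3
  start at 0(d): 3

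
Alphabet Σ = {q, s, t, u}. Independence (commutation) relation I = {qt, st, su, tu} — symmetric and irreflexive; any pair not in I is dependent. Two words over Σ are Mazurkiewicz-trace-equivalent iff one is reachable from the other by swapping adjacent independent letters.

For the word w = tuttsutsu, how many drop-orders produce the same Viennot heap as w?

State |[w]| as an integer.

0(t) covers ∅
1(u) covers ∅
2(t) covers 0:t
3(t) covers 2:t
4(s) covers ∅
5(u) covers 1:u
6(t) covers 3:t
7(s) covers 4:s
8(u) covers 5:u
floor of heap: 0:t, 1:u, 4:s
completions by unplaced set U, small U first (add the entries for U minus each lowest piece of U):
  |U|=1: {6}:1  {7}:1  {8}:1
  |U|=2: {3,6}:1  {4,7}:1  {5,8}:1  {6,7}:2  {6,8}:2  {7,8}:2
  |U|=3: {1,5,8}:1  {2,3,6}:1  {3,6,7}:3  {3,6,8}:3  {4,6,7}:3  {4,7,8}:3  {5,6,8}:3  {5,7,8}:3  {6,7,8}:6
  |U|=4: {0,2,3,6}:1  {1,5,6,8}:4  {1,5,7,8}:4  {2,3,6,7}:4  {2,3,6,8}:4  {3,4,6,7}:6  {3,5,6,8}:6  {3,6,7,8}:12  {4,5,7,8}:6  {4,6,7,8}:12  {5,6,7,8}:12
  |U|=5: {0,2,3,6,7}:5  {0,2,3,6,8}:5  {1,3,5,6,8}:10  {1,4,5,7,8}:10  {1,5,6,7,8}:20  {2,3,4,6,7}:10  {2,3,5,6,8}:10  {2,3,6,7,8}:20  {3,4,6,7,8}:30  {3,5,6,7,8}:30  {4,5,6,7,8}:30
  |U|=6: {0,2,3,4,6,7}:15  {0,2,3,5,6,8}:15  {0,2,3,6,7,8}:30  {1,2,3,5,6,8}:20  {1,3,5,6,7,8}:60  {1,4,5,6,7,8}:60  {2,3,4,6,7,8}:60  {2,3,5,6,7,8}:60  {3,4,5,6,7,8}:90
  |U|=7: {0,1,2,3,5,6,8}:35  {0,2,3,4,6,7,8}:105  {0,2,3,5,6,7,8}:105  {1,2,3,5,6,7,8}:140  {1,3,4,5,6,7,8}:210  {2,3,4,5,6,7,8}:210
  start at 0(t): 560
  start at 1(u): 420
  start at 4(s): 280
sum over floor = 1260

1260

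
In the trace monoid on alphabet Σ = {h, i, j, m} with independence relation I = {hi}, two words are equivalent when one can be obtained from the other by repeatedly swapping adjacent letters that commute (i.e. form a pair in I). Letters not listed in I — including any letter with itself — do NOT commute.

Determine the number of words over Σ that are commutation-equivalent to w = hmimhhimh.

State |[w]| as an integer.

piece 0:h — minimal
piece 1:m rests on {0:h}
piece 2:i rests on {1:m}
piece 3:m rests on {2:i}
piece 4:h rests on {3:m}
piece 5:h rests on {4:h}
piece 6:i rests on {3:m}
piece 7:m rests on {5:h, 6:i}
piece 8:h rests on {7:m}
minimal pieces: {0:h}
ways to finish when only these pieces remain (= sum over removing one remaining piece with nothing left below it):
  1 left: {8}→1
  2 left: {7,8}→1
  3 left: {5,7,8}→1  {6,7,8}→1
  4 left: {4,5,7,8}→1  {5,6,7,8}→2
  5 left: {4,5,6,7,8}→3
  6 left: {3,4,5,6,7,8}→3
  7 left: {2,3,4,5,6,7,8}→3
  placing 0:h first → 3 extensions

3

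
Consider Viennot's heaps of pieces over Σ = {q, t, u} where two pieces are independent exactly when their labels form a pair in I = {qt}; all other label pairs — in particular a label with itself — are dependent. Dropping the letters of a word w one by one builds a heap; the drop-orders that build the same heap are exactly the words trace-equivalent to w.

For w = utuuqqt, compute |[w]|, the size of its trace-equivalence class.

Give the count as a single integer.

piece 0:u — minimal
piece 1:t rests on {0:u}
piece 2:u rests on {1:t}
piece 3:u rests on {2:u}
piece 4:q rests on {3:u}
piece 5:q rests on {4:q}
piece 6:t rests on {3:u}
minimal pieces: {0:u}
ways to finish when only these pieces remain (= sum over removing one remaining piece with nothing left below it):
  1 left: {5}→1  {6}→1
  2 left: {4,5}→1  {5,6}→2
  3 left: {4,5,6}→3
  4 left: {3,4,5,6}→3
  5 left: {2,3,4,5,6}→3
  placing 0:u first → 3 extensions

3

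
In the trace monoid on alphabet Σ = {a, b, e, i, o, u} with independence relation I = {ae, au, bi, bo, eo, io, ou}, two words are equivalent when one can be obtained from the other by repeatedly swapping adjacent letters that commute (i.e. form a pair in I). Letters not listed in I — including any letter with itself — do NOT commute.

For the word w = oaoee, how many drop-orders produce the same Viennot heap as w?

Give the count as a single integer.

0(o) covers ∅
1(a) covers 0:o
2(o) covers 1:a
3(e) covers ∅
4(e) covers 3:e
floor of heap: 0:o, 3:e
completions by unplaced set U, small U first (add the entries for U minus each lowest piece of U):
  |U|=1: {2}:1  {4}:1
  |U|=2: {1,2}:1  {2,4}:2  {3,4}:1
  |U|=3: {0,1,2}:1  {1,2,4}:3  {2,3,4}:3
  start at 0(o): 6
  start at 3(e): 4
sum over floor = 10

10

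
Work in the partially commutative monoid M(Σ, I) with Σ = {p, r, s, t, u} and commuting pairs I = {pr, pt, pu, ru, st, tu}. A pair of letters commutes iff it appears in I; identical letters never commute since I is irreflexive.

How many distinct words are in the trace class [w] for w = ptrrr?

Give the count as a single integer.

5

#0=p has no predecessor
#1=t has no predecessor
#2=r depends on [1:t]
#3=r depends on [2:r]
#4=r depends on [3:r]
sources: [0:p, 1:t]
N(rest) = Σ N(rest − s) over sources s of rest; N(one piece) = 1:
  size 1 → [0]=1  [4]=1
  size 2 → [0,4]=2  [3,4]=1
  size 3 → [0,3,4]=3  [2,3,4]=1
  first=0(p) contributes 1
  first=1(t) contributes 4
|[w]| = 5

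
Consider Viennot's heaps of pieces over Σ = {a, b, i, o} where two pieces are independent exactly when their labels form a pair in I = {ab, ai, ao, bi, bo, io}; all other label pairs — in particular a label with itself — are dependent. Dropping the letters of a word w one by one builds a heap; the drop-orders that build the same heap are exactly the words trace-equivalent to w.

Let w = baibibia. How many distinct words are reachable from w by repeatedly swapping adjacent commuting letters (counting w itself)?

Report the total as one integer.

piece 0:b — minimal
piece 1:a — minimal
piece 2:i — minimal
piece 3:b rests on {0:b}
piece 4:i rests on {2:i}
piece 5:b rests on {3:b}
piece 6:i rests on {4:i}
piece 7:a rests on {1:a}
minimal pieces: {0:b, 1:a, 2:i}
ways to finish when only these pieces remain (= sum over removing one remaining piece with nothing left below it):
  1 left: {5}→1  {6}→1  {7}→1
  2 left: {1,7}→1  {3,5}→1  {4,6}→1  {5,6}→2  {5,7}→2  {6,7}→2
  3 left: {0,3,5}→1  {1,5,7}→3  {1,6,7}→3  {2,4,6}→1  {3,5,6}→3  {3,5,7}→3  {4,5,6}→3  {4,6,7}→3  {5,6,7}→6
  4 left: {0,3,5,6}→4  {0,3,5,7}→4  {1,3,5,7}→6  {1,4,6,7}→6  {1,5,6,7}→12  {2,4,5,6}→4  {2,4,6,7}→4  {3,4,5,6}→6  {3,5,6,7}→12  {4,5,6,7}→12
  5 left: {0,1,3,5,7}→10  {0,3,4,5,6}→10  {0,3,5,6,7}→20  {1,2,4,6,7}→10  {1,3,5,6,7}→30  {1,4,5,6,7}→30  {2,3,4,5,6}→10  {2,4,5,6,7}→20  {3,4,5,6,7}→30
  6 left: {0,1,3,5,6,7}→60  {0,2,3,4,5,6}→20  {0,3,4,5,6,7}→60  {1,2,4,5,6,7}→60  {1,3,4,5,6,7}→90  {2,3,4,5,6,7}→60
  placing 0:b first → 210 extensions
  placing 1:a first → 140 extensions
  placing 2:i first → 210 extensions
total linear extensions = 560

560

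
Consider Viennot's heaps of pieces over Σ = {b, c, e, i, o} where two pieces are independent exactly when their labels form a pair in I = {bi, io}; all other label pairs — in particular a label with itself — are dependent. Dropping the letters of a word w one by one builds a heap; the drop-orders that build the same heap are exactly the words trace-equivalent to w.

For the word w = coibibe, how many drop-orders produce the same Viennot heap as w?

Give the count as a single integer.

10

piece 0:c — minimal
piece 1:o rests on {0:c}
piece 2:i rests on {0:c}
piece 3:b rests on {1:o}
piece 4:i rests on {2:i}
piece 5:b rests on {3:b}
piece 6:e rests on {4:i, 5:b}
minimal pieces: {0:c}
ways to finish when only these pieces remain (= sum over removing one remaining piece with nothing left below it):
  1 left: {6}→1
  2 left: {4,6}→1  {5,6}→1
  3 left: {2,4,6}→1  {3,5,6}→1  {4,5,6}→2
  4 left: {1,3,5,6}→1  {2,4,5,6}→3  {3,4,5,6}→3
  5 left: {1,3,4,5,6}→4  {2,3,4,5,6}→6
  placing 0:c first → 10 extensions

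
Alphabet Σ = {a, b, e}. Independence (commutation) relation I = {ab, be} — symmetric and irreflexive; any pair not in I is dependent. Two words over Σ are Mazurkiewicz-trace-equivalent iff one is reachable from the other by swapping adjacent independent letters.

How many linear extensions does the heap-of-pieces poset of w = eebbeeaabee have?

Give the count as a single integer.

165

0(e) covers ∅
1(e) covers 0:e
2(b) covers ∅
3(b) covers 2:b
4(e) covers 1:e
5(e) covers 4:e
6(a) covers 5:e
7(a) covers 6:a
8(b) covers 3:b
9(e) covers 7:a
10(e) covers 9:e
floor of heap: 0:e, 2:b
completions by unplaced set U, small U first (add the entries for U minus each lowest piece of U):
  |U|=1: {8}:1  {10}:1
  |U|=2: {3,8}:1  {8,10}:2  {9,10}:1
  |U|=3: {2,3,8}:1  {3,8,10}:3  {7,9,10}:1  {8,9,10}:3
  |U|=4: {2,3,8,10}:4  {3,8,9,10}:6  {6,7,9,10}:1  {7,8,9,10}:4
  |U|=5: {2,3,8,9,10}:10  {3,7,8,9,10}:10  {5,6,7,9,10}:1  {6,7,8,9,10}:5
  |U|=6: {2,3,7,8,9,10}:20  {3,6,7,8,9,10}:15  {4,5,6,7,9,10}:1  {5,6,7,8,9,10}:6
  |U|=7: {1,4,5,6,7,9,10}:1  {2,3,6,7,8,9,10}:35  {3,5,6,7,8,9,10}:21  {4,5,6,7,8,9,10}:7
  |U|=8: {0,1,4,5,6,7,9,10}:1  {1,4,5,6,7,8,9,10}:8  {2,3,5,6,7,8,9,10}:56  {3,4,5,6,7,8,9,10}:28
  |U|=9: {0,1,4,5,6,7,8,9,10}:9  {1,3,4,5,6,7,8,9,10}:36  {2,3,4,5,6,7,8,9,10}:84
  start at 0(e): 120
  start at 2(b): 45
sum over floor = 165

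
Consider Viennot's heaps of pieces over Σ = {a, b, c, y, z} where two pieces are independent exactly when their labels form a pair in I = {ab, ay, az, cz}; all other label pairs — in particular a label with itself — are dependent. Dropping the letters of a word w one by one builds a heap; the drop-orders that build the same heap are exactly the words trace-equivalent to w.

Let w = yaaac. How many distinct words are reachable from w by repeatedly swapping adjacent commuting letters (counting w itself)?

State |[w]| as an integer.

4

drop 0:y onto floor
drop 1:a onto floor
drop 2:a onto {1:a}
drop 3:a onto {2:a}
drop 4:c onto {0:y, 3:a}
ground layer = {0:y, 1:a}
drop-orders for the pieces not yet dropped (sum over which currently-grounded one goes next):
  1 to go: {4} 1
  2 to go: {0,4} 1  {3,4} 1
  3 to go: {0,3,4} 2  {2,3,4} 1
  if 0:y drops first: 1 orders
  if 1:a drops first: 3 orders
heap linearizations: 4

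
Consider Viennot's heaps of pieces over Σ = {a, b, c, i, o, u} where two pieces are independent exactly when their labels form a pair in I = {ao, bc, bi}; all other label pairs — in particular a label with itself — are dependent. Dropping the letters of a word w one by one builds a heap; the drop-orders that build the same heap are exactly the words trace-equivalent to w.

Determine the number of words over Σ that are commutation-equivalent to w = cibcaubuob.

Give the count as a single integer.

4

0(c) covers ∅
1(i) covers 0:c
2(b) covers ∅
3(c) covers 1:i
4(a) covers 2:b, 3:c
5(u) covers 4:a
6(b) covers 5:u
7(u) covers 6:b
8(o) covers 7:u
9(b) covers 8:o
floor of heap: 0:c, 2:b
completions by unplaced set U, small U first (add the entries for U minus each lowest piece of U):
  |U|=1: {9}:1
  |U|=2: {8,9}:1
  |U|=3: {7,8,9}:1
  |U|=4: {6,7,8,9}:1
  |U|=5: {5,6,7,8,9}:1
  |U|=6: {4,5,6,7,8,9}:1
  |U|=7: {2,4,5,6,7,8,9}:1  {3,4,5,6,7,8,9}:1
  |U|=8: {1,3,4,5,6,7,8,9}:1  {2,3,4,5,6,7,8,9}:2
  start at 0(c): 3
  start at 2(b): 1
sum over floor = 4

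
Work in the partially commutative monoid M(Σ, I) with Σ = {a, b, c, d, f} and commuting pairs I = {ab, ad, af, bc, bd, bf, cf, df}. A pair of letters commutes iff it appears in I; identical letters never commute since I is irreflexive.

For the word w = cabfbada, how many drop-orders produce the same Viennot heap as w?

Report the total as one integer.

672

0(c) covers ∅
1(a) covers 0:c
2(b) covers ∅
3(f) covers ∅
4(b) covers 2:b
5(a) covers 1:a
6(d) covers 0:c
7(a) covers 5:a
floor of heap: 0:c, 2:b, 3:f
completions by unplaced set U, small U first (add the entries for U minus each lowest piece of U):
  |U|=1: {3}:1  {4}:1  {6}:1  {7}:1
  |U|=2: {2,4}:1  {3,4}:2  {3,6}:2  {3,7}:2  {4,6}:2  {4,7}:2  {5,7}:1  {6,7}:2
  |U|=3: {1,5,7}:1  {2,3,4}:3  {2,4,6}:3  {2,4,7}:3  {3,4,6}:6  {3,4,7}:6  {3,5,7}:3  {3,6,7}:6  {4,5,7}:3  {4,6,7}:6  {5,6,7}:3
  |U|=4: {1,3,5,7}:4  {1,4,5,7}:4  {1,5,6,7}:4  {2,3,4,6}:12  {2,3,4,7}:12  {2,4,5,7}:6  {2,4,6,7}:12  {3,4,5,7}:12  {3,4,6,7}:24  {3,5,6,7}:12  {4,5,6,7}:12
  |U|=5: {0,1,5,6,7}:4  {1,2,4,5,7}:10  {1,3,4,5,7}:20  {1,3,5,6,7}:20  {1,4,5,6,7}:20  {2,3,4,5,7}:30  {2,3,4,6,7}:60  {2,4,5,6,7}:30  {3,4,5,6,7}:60
  |U|=6: {0,1,3,5,6,7}:24  {0,1,4,5,6,7}:24  {1,2,3,4,5,7}:60  {1,2,4,5,6,7}:60  {1,3,4,5,6,7}:120  {2,3,4,5,6,7}:180
  start at 0(c): 420
  start at 2(b): 168
  start at 3(f): 84
sum over floor = 672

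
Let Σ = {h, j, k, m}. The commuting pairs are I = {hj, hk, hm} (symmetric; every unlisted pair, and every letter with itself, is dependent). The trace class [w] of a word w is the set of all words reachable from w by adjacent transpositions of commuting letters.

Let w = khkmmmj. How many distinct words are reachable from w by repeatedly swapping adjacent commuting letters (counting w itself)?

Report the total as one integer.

drop 0:k onto floor
drop 1:h onto floor
drop 2:k onto {0:k}
drop 3:m onto {2:k}
drop 4:m onto {3:m}
drop 5:m onto {4:m}
drop 6:j onto {5:m}
ground layer = {0:k, 1:h}
drop-orders for the pieces not yet dropped (sum over which currently-grounded one goes next):
  1 to go: {1} 1  {6} 1
  2 to go: {1,6} 2  {5,6} 1
  3 to go: {1,5,6} 3  {4,5,6} 1
  4 to go: {1,4,5,6} 4  {3,4,5,6} 1
  5 to go: {1,3,4,5,6} 5  {2,3,4,5,6} 1
  if 0:k drops first: 6 orders
  if 1:h drops first: 1 orders
heap linearizations: 7

7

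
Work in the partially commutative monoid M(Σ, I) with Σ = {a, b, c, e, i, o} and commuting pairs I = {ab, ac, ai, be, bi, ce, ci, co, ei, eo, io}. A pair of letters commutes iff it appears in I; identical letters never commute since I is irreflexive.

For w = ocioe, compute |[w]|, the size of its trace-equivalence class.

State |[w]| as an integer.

60

#0=o has no predecessor
#1=c has no predecessor
#2=i has no predecessor
#3=o depends on [0:o]
#4=e has no predecessor
sources: [0:o, 1:c, 2:i, 4:e]
N(rest) = Σ N(rest − s) over sources s of rest; N(one piece) = 1:
  size 1 → [1]=1  [2]=1  [3]=1  [4]=1
  size 2 → [0,3]=1  [1,2]=2  [1,3]=2  [1,4]=2  [2,3]=2  [2,4]=2  [3,4]=2
  size 3 → [0,1,3]=3  [0,2,3]=3  [0,3,4]=3  [1,2,3]=6  [1,2,4]=6  [1,3,4]=6  [2,3,4]=6
  first=0(o) contributes 24
  first=1(c) contributes 12
  first=2(i) contributes 12
  first=4(e) contributes 12
|[w]| = 60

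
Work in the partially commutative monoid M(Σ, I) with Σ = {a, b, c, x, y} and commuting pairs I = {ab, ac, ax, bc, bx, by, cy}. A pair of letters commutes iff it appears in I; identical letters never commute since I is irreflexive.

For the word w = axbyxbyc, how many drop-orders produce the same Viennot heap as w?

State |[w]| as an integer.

112

drop 0:a onto floor
drop 1:x onto floor
drop 2:b onto floor
drop 3:y onto {0:a, 1:x}
drop 4:x onto {3:y}
drop 5:b onto {2:b}
drop 6:y onto {4:x}
drop 7:c onto {4:x}
ground layer = {0:a, 1:x, 2:b}
drop-orders for the pieces not yet dropped (sum over which currently-grounded one goes next):
  1 to go: {5} 1  {6} 1  {7} 1
  2 to go: {2,5} 1  {5,6} 2  {5,7} 2  {6,7} 2
  3 to go: {2,5,6} 3  {2,5,7} 3  {4,6,7} 2  {5,6,7} 6
  4 to go: {2,5,6,7} 12  {3,4,6,7} 2  {4,5,6,7} 8
  5 to go: {0,3,4,6,7} 2  {1,3,4,6,7} 2  {2,4,5,6,7} 20  {3,4,5,6,7} 10
  6 to go: {0,1,3,4,6,7} 4  {0,3,4,5,6,7} 12  {1,3,4,5,6,7} 12  {2,3,4,5,6,7} 30
  if 0:a drops first: 42 orders
  if 1:x drops first: 42 orders
  if 2:b drops first: 28 orders
heap linearizations: 112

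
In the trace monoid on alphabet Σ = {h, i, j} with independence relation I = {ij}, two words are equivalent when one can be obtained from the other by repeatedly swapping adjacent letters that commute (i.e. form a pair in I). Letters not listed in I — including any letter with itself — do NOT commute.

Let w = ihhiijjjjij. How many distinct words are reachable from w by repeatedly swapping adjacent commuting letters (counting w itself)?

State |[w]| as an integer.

drop 0:i onto floor
drop 1:h onto {0:i}
drop 2:h onto {1:h}
drop 3:i onto {2:h}
drop 4:i onto {3:i}
drop 5:j onto {2:h}
drop 6:j onto {5:j}
drop 7:j onto {6:j}
drop 8:j onto {7:j}
drop 9:i onto {4:i}
drop 10:j onto {8:j}
ground layer = {0:i}
drop-orders for the pieces not yet dropped (sum over which currently-grounded one goes next):
  1 to go: {9} 1  {10} 1
  2 to go: {4,9} 1  {8,10} 1  {9,10} 2
  3 to go: {3,4,9} 1  {4,9,10} 3  {7,8,10} 1  {8,9,10} 3
  4 to go: {3,4,9,10} 4  {4,8,9,10} 6  {6,7,8,10} 1  {7,8,9,10} 4
  5 to go: {3,4,8,9,10} 10  {4,7,8,9,10} 10  {5,6,7,8,10} 1  {6,7,8,9,10} 5
  6 to go: {3,4,7,8,9,10} 20  {4,6,7,8,9,10} 15  {5,6,7,8,9,10} 6
  7 to go: {3,4,6,7,8,9,10} 35  {4,5,6,7,8,9,10} 21
  8 to go: {3,4,5,6,7,8,9,10} 56
  9 to go: {2,3,4,5,6,7,8,9,10} 56
  if 0:i drops first: 56 orders

56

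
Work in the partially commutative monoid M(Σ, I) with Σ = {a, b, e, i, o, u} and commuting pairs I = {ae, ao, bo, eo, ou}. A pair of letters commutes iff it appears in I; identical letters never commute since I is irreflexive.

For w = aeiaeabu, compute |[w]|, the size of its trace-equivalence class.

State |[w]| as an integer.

0(a) covers ∅
1(e) covers ∅
2(i) covers 0:a, 1:e
3(a) covers 2:i
4(e) covers 2:i
5(a) covers 3:a
6(b) covers 4:e, 5:a
7(u) covers 6:b
floor of heap: 0:a, 1:e
completions by unplaced set U, small U first (add the entries for U minus each lowest piece of U):
  |U|=1: {7}:1
  |U|=2: {6,7}:1
  |U|=3: {4,6,7}:1  {5,6,7}:1
  |U|=4: {3,5,6,7}:1  {4,5,6,7}:2
  |U|=5: {3,4,5,6,7}:3
  |U|=6: {2,3,4,5,6,7}:3
  start at 0(a): 3
  start at 1(e): 3
sum over floor = 6

6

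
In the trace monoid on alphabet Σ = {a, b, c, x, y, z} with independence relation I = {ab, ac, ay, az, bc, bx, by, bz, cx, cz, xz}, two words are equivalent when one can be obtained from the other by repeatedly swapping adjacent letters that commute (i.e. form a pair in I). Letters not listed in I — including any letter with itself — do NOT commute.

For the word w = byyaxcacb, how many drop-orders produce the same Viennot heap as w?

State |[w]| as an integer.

792

#0=b has no predecessor
#1=y has no predecessor
#2=y depends on [1:y]
#3=a has no predecessor
#4=x depends on [2:y, 3:a]
#5=c depends on [2:y]
#6=a depends on [4:x]
#7=c depends on [5:c]
#8=b depends on [0:b]
sources: [0:b, 1:y, 3:a]
N(rest) = Σ N(rest − s) over sources s of rest; N(one piece) = 1:
  size 1 → [6]=1  [7]=1  [8]=1
  size 2 → [0,8]=1  [4,6]=1  [5,7]=1  [6,7]=2  [6,8]=2  [7,8]=2
  size 3 → [0,6,8]=3  [0,7,8]=3  [3,4,6]=1  [4,6,7]=3  [4,6,8]=3  [5,6,7]=3  [5,7,8]=3  [6,7,8]=6
  size 4 → [0,4,6,8]=6  [0,5,7,8]=6  [0,6,7,8]=12  [3,4,6,7]=4  [3,4,6,8]=4  [4,5,6,7]=6  [4,6,7,8]=12  [5,6,7,8]=12
  size 5 → [0,3,4,6,8]=10  [0,4,6,7,8]=30  [0,5,6,7,8]=30  [2,4,5,6,7]=6  [3,4,5,6,7]=10  [3,4,6,7,8]=20  [4,5,6,7,8]=30
  size 6 → [0,3,4,6,7,8]=60  [0,4,5,6,7,8]=90  [1,2,4,5,6,7]=6  [2,3,4,5,6,7]=16  [2,4,5,6,7,8]=36  [3,4,5,6,7,8]=60
  size 7 → [0,2,4,5,6,7,8]=126  [0,3,4,5,6,7,8]=210  [1,2,3,4,5,6,7]=22  [1,2,4,5,6,7,8]=42  [2,3,4,5,6,7,8]=112
  first=0(b) contributes 176
  first=1(y) contributes 448
  first=3(a) contributes 168
|[w]| = 792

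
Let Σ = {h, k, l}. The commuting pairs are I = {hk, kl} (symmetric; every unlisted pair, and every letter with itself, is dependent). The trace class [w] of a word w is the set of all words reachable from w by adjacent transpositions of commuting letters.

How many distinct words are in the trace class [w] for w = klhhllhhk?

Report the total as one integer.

piece 0:k — minimal
piece 1:l — minimal
piece 2:h rests on {1:l}
piece 3:h rests on {2:h}
piece 4:l rests on {3:h}
piece 5:l rests on {4:l}
piece 6:h rests on {5:l}
piece 7:h rests on {6:h}
piece 8:k rests on {0:k}
minimal pieces: {0:k, 1:l}
ways to finish when only these pieces remain (= sum over removing one remaining piece with nothing left below it):
  1 left: {7}→1  {8}→1
  2 left: {0,8}→1  {6,7}→1  {7,8}→2
  3 left: {0,7,8}→3  {5,6,7}→1  {6,7,8}→3
  4 left: {0,6,7,8}→6  {4,5,6,7}→1  {5,6,7,8}→4
  5 left: {0,5,6,7,8}→10  {3,4,5,6,7}→1  {4,5,6,7,8}→5
  6 left: {0,4,5,6,7,8}→15  {2,3,4,5,6,7}→1  {3,4,5,6,7,8}→6
  7 left: {0,3,4,5,6,7,8}→21  {1,2,3,4,5,6,7}→1  {2,3,4,5,6,7,8}→7
  placing 0:k first → 8 extensions
  placing 1:l first → 28 extensions
total linear extensions = 36

36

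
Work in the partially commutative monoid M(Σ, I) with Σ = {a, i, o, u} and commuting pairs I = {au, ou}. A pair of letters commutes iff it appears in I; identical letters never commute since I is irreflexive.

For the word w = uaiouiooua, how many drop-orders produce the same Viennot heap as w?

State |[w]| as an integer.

piece 0:u — minimal
piece 1:a — minimal
piece 2:i rests on {0:u, 1:a}
piece 3:o rests on {2:i}
piece 4:u rests on {2:i}
piece 5:i rests on {3:o, 4:u}
piece 6:o rests on {5:i}
piece 7:o rests on {6:o}
piece 8:u rests on {5:i}
piece 9:a rests on {7:o}
minimal pieces: {0:u, 1:a}
ways to finish when only these pieces remain (= sum over removing one remaining piece with nothing left below it):
  1 left: {8}→1  {9}→1
  2 left: {7,9}→1  {8,9}→2
  3 left: {6,7,9}→1  {7,8,9}→3
  4 left: {6,7,8,9}→4
  5 left: {5,6,7,8,9}→4
  6 left: {3,5,6,7,8,9}→4  {4,5,6,7,8,9}→4
  7 left: {3,4,5,6,7,8,9}→8
  8 left: {2,3,4,5,6,7,8,9}→8
  placing 0:u first → 8 extensions
  placing 1:a first → 8 extensions
total linear extensions = 16

16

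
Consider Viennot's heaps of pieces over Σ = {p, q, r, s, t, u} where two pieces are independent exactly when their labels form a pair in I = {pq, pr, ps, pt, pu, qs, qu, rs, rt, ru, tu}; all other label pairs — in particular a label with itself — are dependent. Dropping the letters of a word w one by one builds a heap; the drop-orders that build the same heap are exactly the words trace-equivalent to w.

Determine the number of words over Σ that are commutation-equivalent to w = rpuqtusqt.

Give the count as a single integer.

225

drop 0:r onto floor
drop 1:p onto floor
drop 2:u onto floor
drop 3:q onto {0:r}
drop 4:t onto {3:q}
drop 5:u onto {2:u}
drop 6:s onto {4:t, 5:u}
drop 7:q onto {4:t}
drop 8:t onto {6:s, 7:q}
ground layer = {0:r, 1:p, 2:u}
drop-orders for the pieces not yet dropped (sum over which currently-grounded one goes next):
  1 to go: {1} 1  {8} 1
  2 to go: {1,8} 2  {6,8} 1  {7,8} 1
  3 to go: {1,6,8} 3  {1,7,8} 3  {5,6,8} 1  {6,7,8} 2
  4 to go: {1,5,6,8} 4  {1,6,7,8} 8  {2,5,6,8} 1  {4,6,7,8} 2  {5,6,7,8} 3
  5 to go: {1,2,5,6,8} 5  {1,4,6,7,8} 10  {1,5,6,7,8} 15  {2,5,6,7,8} 4  {3,4,6,7,8} 2  {4,5,6,7,8} 5
  6 to go: {0,3,4,6,7,8} 2  {1,2,5,6,7,8} 24  {1,3,4,6,7,8} 12  {1,4,5,6,7,8} 30  {2,4,5,6,7,8} 9  {3,4,5,6,7,8} 7
  7 to go: {0,1,3,4,6,7,8} 14  {0,3,4,5,6,7,8} 9  {1,2,4,5,6,7,8} 63  {1,3,4,5,6,7,8} 49  {2,3,4,5,6,7,8} 16
  if 0:r drops first: 128 orders
  if 1:p drops first: 25 orders
  if 2:u drops first: 72 orders
heap linearizations: 225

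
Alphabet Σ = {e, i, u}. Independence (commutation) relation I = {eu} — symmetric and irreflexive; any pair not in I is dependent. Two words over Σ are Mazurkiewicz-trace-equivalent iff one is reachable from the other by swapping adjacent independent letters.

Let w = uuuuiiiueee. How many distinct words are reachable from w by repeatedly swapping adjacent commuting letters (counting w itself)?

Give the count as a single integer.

4

0(u) covers ∅
1(u) covers 0:u
2(u) covers 1:u
3(u) covers 2:u
4(i) covers 3:u
5(i) covers 4:i
6(i) covers 5:i
7(u) covers 6:i
8(e) covers 6:i
9(e) covers 8:e
10(e) covers 9:e
floor of heap: 0:u
completions by unplaced set U, small U first (add the entries for U minus each lowest piece of U):
  |U|=1: {7}:1  {10}:1
  |U|=2: {7,10}:2  {9,10}:1
  |U|=3: {7,9,10}:3  {8,9,10}:1
  |U|=4: {7,8,9,10}:4
  |U|=5: {6,7,8,9,10}:4
  |U|=6: {5,6,7,8,9,10}:4
  |U|=7: {4,5,6,7,8,9,10}:4
  |U|=8: {3,4,5,6,7,8,9,10}:4
  |U|=9: {2,3,4,5,6,7,8,9,10}:4
  start at 0(u): 4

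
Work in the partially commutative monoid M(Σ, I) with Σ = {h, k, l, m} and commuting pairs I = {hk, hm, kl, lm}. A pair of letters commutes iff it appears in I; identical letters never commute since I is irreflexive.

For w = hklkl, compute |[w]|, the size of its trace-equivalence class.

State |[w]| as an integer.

10

0(h) covers ∅
1(k) covers ∅
2(l) covers 0:h
3(k) covers 1:k
4(l) covers 2:l
floor of heap: 0:h, 1:k
completions by unplaced set U, small U first (add the entries for U minus each lowest piece of U):
  |U|=1: {3}:1  {4}:1
  |U|=2: {1,3}:1  {2,4}:1  {3,4}:2
  |U|=3: {0,2,4}:1  {1,3,4}:3  {2,3,4}:3
  start at 0(h): 6
  start at 1(k): 4
sum over floor = 10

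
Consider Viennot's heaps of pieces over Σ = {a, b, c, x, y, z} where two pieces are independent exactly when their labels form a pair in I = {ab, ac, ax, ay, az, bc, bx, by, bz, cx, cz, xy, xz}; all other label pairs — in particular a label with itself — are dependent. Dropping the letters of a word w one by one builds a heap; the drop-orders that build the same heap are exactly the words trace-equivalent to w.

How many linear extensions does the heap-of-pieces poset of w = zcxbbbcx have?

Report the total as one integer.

1680

piece 0:z — minimal
piece 1:c — minimal
piece 2:x — minimal
piece 3:b — minimal
piece 4:b rests on {3:b}
piece 5:b rests on {4:b}
piece 6:c rests on {1:c}
piece 7:x rests on {2:x}
minimal pieces: {0:z, 1:c, 2:x, 3:b}
ways to finish when only these pieces remain (= sum over removing one remaining piece with nothing left below it):
  1 left: {0}→1  {5}→1  {6}→1  {7}→1
  2 left: {0,5}→2  {0,6}→2  {0,7}→2  {1,6}→1  {2,7}→1  {4,5}→1  {5,6}→2  {5,7}→2  {6,7}→2
  3 left: {0,1,6}→3  {0,2,7}→3  {0,4,5}→3  {0,5,6}→6  {0,5,7}→6  {0,6,7}→6  {1,5,6}→3  {1,6,7}→3  {2,5,7}→3  {2,6,7}→3  {3,4,5}→1  {4,5,6}→3  {4,5,7}→3  {5,6,7}→6
  4 left: {0,1,5,6}→12  {0,1,6,7}→12  {0,2,5,7}→12  {0,2,6,7}→12  {0,3,4,5}→4  {0,4,5,6}→12  {0,4,5,7}→12  {0,5,6,7}→24  {1,2,6,7}→6  {1,4,5,6}→6  {1,5,6,7}→12  {2,4,5,7}→6  {2,5,6,7}→12  {3,4,5,6}→4  {3,4,5,7}→4  {4,5,6,7}→12
  5 left: {0,1,2,6,7}→30  {0,1,4,5,6}→30  {0,1,5,6,7}→60  {0,2,4,5,7}→30  {0,2,5,6,7}→60  {0,3,4,5,6}→20  {0,3,4,5,7}→20  {0,4,5,6,7}→60  {1,2,5,6,7}→30  {1,3,4,5,6}→10  {1,4,5,6,7}→30  {2,3,4,5,7}→10  {2,4,5,6,7}→30  {3,4,5,6,7}→20
  6 left: {0,1,2,5,6,7}→180  {0,1,3,4,5,6}→60  {0,1,4,5,6,7}→180  {0,2,3,4,5,7}→60  {0,2,4,5,6,7}→180  {0,3,4,5,6,7}→120  {1,2,4,5,6,7}→90  {1,3,4,5,6,7}→60  {2,3,4,5,6,7}→60
  placing 0:z first → 210 extensions
  placing 1:c first → 420 extensions
  placing 2:x first → 420 extensions
  placing 3:b first → 630 extensions
total linear extensions = 1680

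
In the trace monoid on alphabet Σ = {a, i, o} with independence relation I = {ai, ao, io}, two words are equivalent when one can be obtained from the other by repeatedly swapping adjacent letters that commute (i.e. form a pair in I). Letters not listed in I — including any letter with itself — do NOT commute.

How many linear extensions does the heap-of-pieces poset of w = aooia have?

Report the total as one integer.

0(a) covers ∅
1(o) covers ∅
2(o) covers 1:o
3(i) covers ∅
4(a) covers 0:a
floor of heap: 0:a, 1:o, 3:i
completions by unplaced set U, small U first (add the entries for U minus each lowest piece of U):
  |U|=1: {2}:1  {3}:1  {4}:1
  |U|=2: {0,4}:1  {1,2}:1  {2,3}:2  {2,4}:2  {3,4}:2
  |U|=3: {0,2,4}:3  {0,3,4}:3  {1,2,3}:3  {1,2,4}:3  {2,3,4}:6
  start at 0(a): 12
  start at 1(o): 12
  start at 3(i): 6
sum over floor = 30

30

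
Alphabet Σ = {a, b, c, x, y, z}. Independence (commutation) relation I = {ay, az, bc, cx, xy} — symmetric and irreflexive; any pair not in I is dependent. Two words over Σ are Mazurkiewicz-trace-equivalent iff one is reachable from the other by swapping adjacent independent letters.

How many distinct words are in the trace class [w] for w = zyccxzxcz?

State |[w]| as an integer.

drop 0:z onto floor
drop 1:y onto {0:z}
drop 2:c onto {1:y}
drop 3:c onto {2:c}
drop 4:x onto {0:z}
drop 5:z onto {3:c, 4:x}
drop 6:x onto {5:z}
drop 7:c onto {5:z}
drop 8:z onto {6:x, 7:c}
ground layer = {0:z}
drop-orders for the pieces not yet dropped (sum over which currently-grounded one goes next):
  1 to go: {8} 1
  2 to go: {6,8} 1  {7,8} 1
  3 to go: {6,7,8} 2
  4 to go: {5,6,7,8} 2
  5 to go: {3,5,6,7,8} 2  {4,5,6,7,8} 2
  6 to go: {2,3,5,6,7,8} 2  {3,4,5,6,7,8} 4
  7 to go: {1,2,3,5,6,7,8} 2  {2,3,4,5,6,7,8} 6
  if 0:z drops first: 8 orders

8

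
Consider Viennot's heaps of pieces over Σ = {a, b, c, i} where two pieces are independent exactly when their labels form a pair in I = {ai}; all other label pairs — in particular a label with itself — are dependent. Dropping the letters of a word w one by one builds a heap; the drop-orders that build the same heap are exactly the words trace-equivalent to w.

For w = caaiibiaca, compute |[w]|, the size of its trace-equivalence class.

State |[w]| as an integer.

drop 0:c onto floor
drop 1:a onto {0:c}
drop 2:a onto {1:a}
drop 3:i onto {0:c}
drop 4:i onto {3:i}
drop 5:b onto {2:a, 4:i}
drop 6:i onto {5:b}
drop 7:a onto {5:b}
drop 8:c onto {6:i, 7:a}
drop 9:a onto {8:c}
ground layer = {0:c}
drop-orders for the pieces not yet dropped (sum over which currently-grounded one goes next):
  1 to go: {9} 1
  2 to go: {8,9} 1
  3 to go: {6,8,9} 1  {7,8,9} 1
  4 to go: {6,7,8,9} 2
  5 to go: {5,6,7,8,9} 2
  6 to go: {2,5,6,7,8,9} 2  {4,5,6,7,8,9} 2
  7 to go: {1,2,5,6,7,8,9} 2  {2,4,5,6,7,8,9} 4  {3,4,5,6,7,8,9} 2
  8 to go: {1,2,4,5,6,7,8,9} 6  {2,3,4,5,6,7,8,9} 6
  if 0:c drops first: 12 orders

12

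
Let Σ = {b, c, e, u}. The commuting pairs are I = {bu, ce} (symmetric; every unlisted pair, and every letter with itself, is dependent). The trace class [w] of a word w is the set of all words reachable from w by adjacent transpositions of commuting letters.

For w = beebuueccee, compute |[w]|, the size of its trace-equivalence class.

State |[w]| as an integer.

drop 0:b onto floor
drop 1:e onto {0:b}
drop 2:e onto {1:e}
drop 3:b onto {2:e}
drop 4:u onto {2:e}
drop 5:u onto {4:u}
drop 6:e onto {3:b, 5:u}
drop 7:c onto {3:b, 5:u}
drop 8:c onto {7:c}
drop 9:e onto {6:e}
drop 10:e onto {9:e}
ground layer = {0:b}
drop-orders for the pieces not yet dropped (sum over which currently-grounded one goes next):
  1 to go: {8} 1  {10} 1
  2 to go: {7,8} 1  {8,10} 2  {9,10} 1
  3 to go: {6,9,10} 1  {7,8,10} 3  {8,9,10} 3
  4 to go: {6,8,9,10} 4  {7,8,9,10} 6
  5 to go: {6,7,8,9,10} 10
  6 to go: {3,6,7,8,9,10} 10  {5,6,7,8,9,10} 10
  7 to go: {3,5,6,7,8,9,10} 20  {4,5,6,7,8,9,10} 10
  8 to go: {3,4,5,6,7,8,9,10} 30
  9 to go: {2,3,4,5,6,7,8,9,10} 30
  if 0:b drops first: 30 orders

30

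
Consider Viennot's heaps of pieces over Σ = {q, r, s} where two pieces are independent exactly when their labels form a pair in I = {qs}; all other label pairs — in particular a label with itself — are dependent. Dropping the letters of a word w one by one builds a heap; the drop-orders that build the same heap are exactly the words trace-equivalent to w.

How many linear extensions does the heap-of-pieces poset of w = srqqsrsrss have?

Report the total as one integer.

#0=s has no predecessor
#1=r depends on [0:s]
#2=q depends on [1:r]
#3=q depends on [2:q]
#4=s depends on [1:r]
#5=r depends on [3:q, 4:s]
#6=s depends on [5:r]
#7=r depends on [6:s]
#8=s depends on [7:r]
#9=s depends on [8:s]
sources: [0:s]
N(rest) = Σ N(rest − s) over sources s of rest; N(one piece) = 1:
  size 1 → [9]=1
  size 2 → [8,9]=1
  size 3 → [7,8,9]=1
  size 4 → [6,7,8,9]=1
  size 5 → [5,6,7,8,9]=1
  size 6 → [3,5,6,7,8,9]=1  [4,5,6,7,8,9]=1
  size 7 → [2,3,5,6,7,8,9]=1  [3,4,5,6,7,8,9]=2
  size 8 → [2,3,4,5,6,7,8,9]=3
  first=0(s) contributes 3

3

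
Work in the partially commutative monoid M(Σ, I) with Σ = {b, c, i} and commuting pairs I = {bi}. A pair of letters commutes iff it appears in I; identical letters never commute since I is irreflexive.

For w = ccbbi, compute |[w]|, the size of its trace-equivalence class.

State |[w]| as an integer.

3

0(c) covers ∅
1(c) covers 0:c
2(b) covers 1:c
3(b) covers 2:b
4(i) covers 1:c
floor of heap: 0:c
completions by unplaced set U, small U first (add the entries for U minus each lowest piece of U):
  |U|=1: {3}:1  {4}:1
  |U|=2: {2,3}:1  {3,4}:2
  |U|=3: {2,3,4}:3
  start at 0(c): 3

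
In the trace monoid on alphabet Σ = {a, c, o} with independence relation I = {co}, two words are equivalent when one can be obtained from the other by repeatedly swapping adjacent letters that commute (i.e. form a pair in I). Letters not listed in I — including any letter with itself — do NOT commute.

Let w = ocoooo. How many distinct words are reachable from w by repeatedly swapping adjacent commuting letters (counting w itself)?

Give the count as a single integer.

6

piece 0:o — minimal
piece 1:c — minimal
piece 2:o rests on {0:o}
piece 3:o rests on {2:o}
piece 4:o rests on {3:o}
piece 5:o rests on {4:o}
minimal pieces: {0:o, 1:c}
ways to finish when only these pieces remain (= sum over removing one remaining piece with nothing left below it):
  1 left: {1}→1  {5}→1
  2 left: {1,5}→2  {4,5}→1
  3 left: {1,4,5}→3  {3,4,5}→1
  4 left: {1,3,4,5}→4  {2,3,4,5}→1
  placing 0:o first → 5 extensions
  placing 1:c first → 1 extensions
total linear extensions = 6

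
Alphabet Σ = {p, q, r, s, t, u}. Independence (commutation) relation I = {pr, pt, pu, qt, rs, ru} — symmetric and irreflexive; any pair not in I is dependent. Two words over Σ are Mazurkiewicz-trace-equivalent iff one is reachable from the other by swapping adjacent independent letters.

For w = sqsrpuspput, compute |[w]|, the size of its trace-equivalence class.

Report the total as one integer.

88

#0=s has no predecessor
#1=q depends on [0:s]
#2=s depends on [1:q]
#3=r depends on [1:q]
#4=p depends on [2:s]
#5=u depends on [2:s]
#6=s depends on [4:p, 5:u]
#7=p depends on [6:s]
#8=p depends on [7:p]
#9=u depends on [6:s]
#10=t depends on [3:r, 9:u]
sources: [0:s]
N(rest) = Σ N(rest − s) over sources s of rest; N(one piece) = 1:
  size 1 → [8]=1  [10]=1
  size 2 → [3,10]=1  [7,8]=1  [8,10]=2  [9,10]=1
  size 3 → [3,8,10]=3  [3,9,10]=2  [7,8,10]=3  [8,9,10]=3
  size 4 → [3,7,8,10]=6  [3,8,9,10]=8  [7,8,9,10]=6
  size 5 → [3,7,8,9,10]=20  [6,7,8,9,10]=6
  size 6 → [3,6,7,8,9,10]=26  [4,6,7,8,9,10]=6  [5,6,7,8,9,10]=6
  size 7 → [3,4,6,7,8,9,10]=32  [3,5,6,7,8,9,10]=32  [4,5,6,7,8,9,10]=12
  size 8 → [2,4,5,6,7,8,9,10]=12  [3,4,5,6,7,8,9,10]=76
  size 9 → [2,3,4,5,6,7,8,9,10]=88
  first=0(s) contributes 88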